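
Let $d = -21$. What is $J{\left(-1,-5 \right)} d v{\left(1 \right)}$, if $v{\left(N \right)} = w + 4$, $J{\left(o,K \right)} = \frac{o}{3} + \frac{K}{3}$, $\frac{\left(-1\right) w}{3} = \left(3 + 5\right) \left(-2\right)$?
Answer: $2184$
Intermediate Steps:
$w = 48$ ($w = - 3 \left(3 + 5\right) \left(-2\right) = - 3 \cdot 8 \left(-2\right) = \left(-3\right) \left(-16\right) = 48$)
$J{\left(o,K \right)} = \frac{K}{3} + \frac{o}{3}$ ($J{\left(o,K \right)} = o \frac{1}{3} + K \frac{1}{3} = \frac{o}{3} + \frac{K}{3} = \frac{K}{3} + \frac{o}{3}$)
$v{\left(N \right)} = 52$ ($v{\left(N \right)} = 48 + 4 = 52$)
$J{\left(-1,-5 \right)} d v{\left(1 \right)} = \left(\frac{1}{3} \left(-5\right) + \frac{1}{3} \left(-1\right)\right) \left(-21\right) 52 = \left(- \frac{5}{3} - \frac{1}{3}\right) \left(-21\right) 52 = \left(-2\right) \left(-21\right) 52 = 42 \cdot 52 = 2184$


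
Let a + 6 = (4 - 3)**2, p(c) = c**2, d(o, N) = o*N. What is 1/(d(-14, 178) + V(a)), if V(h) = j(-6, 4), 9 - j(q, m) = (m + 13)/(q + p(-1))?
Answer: -5/12398 ≈ -0.00040329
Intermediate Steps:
d(o, N) = N*o
a = -5 (a = -6 + (4 - 3)**2 = -6 + 1**2 = -6 + 1 = -5)
j(q, m) = 9 - (13 + m)/(1 + q) (j(q, m) = 9 - (m + 13)/(q + (-1)**2) = 9 - (13 + m)/(q + 1) = 9 - (13 + m)/(1 + q))
V(h) = 62/5 (V(h) = (-4 - 1*4 + 9*(-6))/(1 - 6) = (-4 - 4 - 54)/(-5) = -1/5*(-62) = 62/5)
1/(d(-14, 178) + V(a)) = 1/(178*(-14) + 62/5) = 1/(-2492 + 62/5) = 1/(-12398/5) = -5/12398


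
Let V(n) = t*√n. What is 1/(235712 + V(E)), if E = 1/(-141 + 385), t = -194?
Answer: 14378432/3389168954175 + 97*√61/3389168954175 ≈ 4.2427e-6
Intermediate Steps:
E = 1/244 ≈ 0.0040984
V(n) = -194*√n
1/(235712 + V(E)) = 1/(235712 - 97*√61/61)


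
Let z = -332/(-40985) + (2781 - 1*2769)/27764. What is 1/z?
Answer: 284476885/2427367 ≈ 117.20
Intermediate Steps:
z = 2427367/284476885 (z = -332*(-1/40985) + (2781 - 2769)*(1/27764) = 332/40985 + 12*(1/27764) = 332/40985 + 3/6941 = 2427367/284476885 ≈ 0.0085327)
1/z = 1/(2427367/284476885) = 284476885/2427367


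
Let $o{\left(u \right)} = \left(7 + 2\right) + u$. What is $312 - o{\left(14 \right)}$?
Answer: $289$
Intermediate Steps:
$o{\left(u \right)} = 9 + u$
$312 - o{\left(14 \right)} = 312 - \left(9 + 14\right) = 312 - 23 = 289$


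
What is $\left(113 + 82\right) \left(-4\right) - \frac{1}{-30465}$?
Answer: $- \frac{23762699}{30465} \approx -780.0$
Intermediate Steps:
$\left(113 + 82\right) \left(-4\right) - \frac{1}{-30465} = 195 \left(-4\right) - - \frac{1}{30465} = -780 + \frac{1}{30465} = - \frac{23762699}{30465}$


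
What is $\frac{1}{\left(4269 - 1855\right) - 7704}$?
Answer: $- \frac{1}{5290} \approx -0.00018904$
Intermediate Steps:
$\frac{1}{\left(4269 - 1855\right) - 7704} = \frac{1}{2414 - 7704} = \frac{1}{-5290} = - \frac{1}{5290}$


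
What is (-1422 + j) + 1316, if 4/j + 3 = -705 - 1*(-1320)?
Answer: -16217/153 ≈ -105.99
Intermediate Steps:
j = 1/153 (j = 4/(-3 + (-705 - 1*(-1320))) = 4/(-3 + (-705 + 1320)) = 4/(-3 + 615) = 4/612 = 4*(1/612) = 1/153 ≈ 0.0065359)
(-1422 + j) + 1316 = (-1422 + 1/153) + 1316 = -217565/153 + 1316 = -16217/153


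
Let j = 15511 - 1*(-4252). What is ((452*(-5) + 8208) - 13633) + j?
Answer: 12078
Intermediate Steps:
j = 19763 (j = 15511 + 4252 = 19763)
((452*(-5) + 8208) - 13633) + j = ((452*(-5) + 8208) - 13633) + 19763 = ((-2260 + 8208) - 13633) + 19763 = (5948 - 13633) + 19763 = -7685 + 19763 = 12078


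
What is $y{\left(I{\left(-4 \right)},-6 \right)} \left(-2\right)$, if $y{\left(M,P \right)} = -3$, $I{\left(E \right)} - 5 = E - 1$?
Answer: $6$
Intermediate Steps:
$I{\left(E \right)} = 4 + E$ ($I{\left(E \right)} = 5 + \left(E - 1\right) = 5 + \left(-1 + E\right) = 4 + E$)
$y{\left(I{\left(-4 \right)},-6 \right)} \left(-2\right) = \left(-3\right) \left(-2\right) = 6$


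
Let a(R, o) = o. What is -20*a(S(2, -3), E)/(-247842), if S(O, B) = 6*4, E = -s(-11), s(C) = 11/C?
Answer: 10/123921 ≈ 8.0697e-5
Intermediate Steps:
E = 1 (E = -11/(-11) = -11*(-1)/11 = -1*(-1) = 1)
S(O, B) = 24
-20*a(S(2, -3), E)/(-247842) = -20*1/(-247842) = -20*(-1/247842) = 10/123921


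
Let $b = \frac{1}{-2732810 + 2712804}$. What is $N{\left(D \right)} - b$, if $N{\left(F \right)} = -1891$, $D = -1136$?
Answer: $- \frac{37831345}{20006} \approx -1891.0$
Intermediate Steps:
$b = - \frac{1}{20006}$ ($b = \frac{1}{-20006} = - \frac{1}{20006} \approx -4.9985 \cdot 10^{-5}$)
$N{\left(D \right)} - b = -1891 - - \frac{1}{20006} = -1891 + \frac{1}{20006} = - \frac{37831345}{20006}$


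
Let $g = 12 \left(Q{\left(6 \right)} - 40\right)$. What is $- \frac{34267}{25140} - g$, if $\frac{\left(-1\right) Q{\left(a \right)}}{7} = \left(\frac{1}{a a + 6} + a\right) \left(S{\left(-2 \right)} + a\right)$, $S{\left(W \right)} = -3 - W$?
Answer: $\frac{75637133}{25140} \approx 3008.6$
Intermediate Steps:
$Q{\left(a \right)} = - 7 \left(-1 + a\right) \left(a + \frac{1}{6 + a^{2}}\right)$ ($Q{\left(a \right)} = - 7 \left(\frac{1}{a a + 6} + a\right) \left(\left(-3 - -2\right) + a\right) = - 7 \left(\frac{1}{a^{2} + 6} + a\right) \left(\left(-3 + 2\right) + a\right) = - 7 \left(\frac{1}{6 + a^{2}} + a\right) \left(-1 + a\right) = - 7 \left(a + \frac{1}{6 + a^{2}}\right) \left(-1 + a\right) = - 7 \left(-1 + a\right) \left(a + \frac{1}{6 + a^{2}}\right)$)
$g = -3010$ ($g = 12 \left(\frac{7 \left(1 + 6^{3} - 6^{4} - 6 \cdot 6^{2} + 5 \cdot 6\right)}{6 + 6^{2}} - 40\right) = 12 \left(\frac{7 \left(1 + 216 - 1296 - 216 + 30\right)}{6 + 36} - 40\right) = 12 \left(\frac{7 \left(1 + 216 - 1296 - 216 + 30\right)}{42} - 40\right) = 12 \left(7 \cdot \frac{1}{42} \left(-1265\right) - 40\right) = 12 \left(- \frac{1265}{6} - 40\right) = 12 \left(- \frac{1505}{6}\right) = -3010$)
$- \frac{34267}{25140} - g = - \frac{34267}{25140} - -3010 = \left(-34267\right) \frac{1}{25140} + 3010 = - \frac{34267}{25140} + 3010 = \frac{75637133}{25140}$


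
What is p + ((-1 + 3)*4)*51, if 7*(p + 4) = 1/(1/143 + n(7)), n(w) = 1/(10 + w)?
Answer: 454911/1120 ≈ 406.17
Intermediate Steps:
p = -2049/1120 (p = -4 + 1/(7*(1/143 + 1/(10 + 7))) = -4 + 1/(7*(1/143 + 1/17)) = -4 + 1/(7*(160/2431)) = -4 + (⅐)*(2431/160) = -4 + 2431/1120 = -2049/1120 ≈ -1.8295)
p + ((-1 + 3)*4)*51 = -2049/1120 + ((-1 + 3)*4)*51 = -2049/1120 + (2*4)*51 = -2049/1120 + 8*51 = -2049/1120 + 408 = 454911/1120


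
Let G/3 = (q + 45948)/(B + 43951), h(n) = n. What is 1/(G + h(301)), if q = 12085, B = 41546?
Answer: 28499/8636232 ≈ 0.0032999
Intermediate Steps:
G = 58033/28499 (G = 3*((12085 + 45948)/(41546 + 43951)) = 3*(58033/85497) = 58033/28499 ≈ 2.0363)
1/(G + h(301)) = 1/(58033/28499 + 301) = 1/(8636232/28499) = 28499/8636232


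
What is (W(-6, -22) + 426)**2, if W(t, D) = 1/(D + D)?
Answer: 351300049/1936 ≈ 1.8146e+5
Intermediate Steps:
W(t, D) = 1/(2*D)
(W(-6, -22) + 426)**2 = ((1/2)/(-22) + 426)**2 = ((1/2)*(-1/22) + 426)**2 = (-1/44 + 426)**2 = (18743/44)**2 = 351300049/1936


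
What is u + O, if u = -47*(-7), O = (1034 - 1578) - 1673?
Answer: -1888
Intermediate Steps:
O = -2217 (O = -544 - 1673 = -2217)
u = 329
u + O = 329 - 2217 = -1888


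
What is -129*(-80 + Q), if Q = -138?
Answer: 28122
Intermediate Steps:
-129*(-80 + Q) = -129*(-80 - 138) = -129*(-218) = 28122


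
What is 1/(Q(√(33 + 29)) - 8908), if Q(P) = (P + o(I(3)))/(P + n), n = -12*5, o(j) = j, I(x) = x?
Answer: -10505582/93584443017 + 7*√62/31194814339 ≈ -0.00011226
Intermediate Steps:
n = -60 (n = -6*10 = -60)
Q(P) = (3 + P)/(-60 + P) (Q(P) = (P + 3)/(P - 60) = (3 + P)/(-60 + P))
1/(Q(√(33 + 29)) - 8908) = 1/((3 + √(33 + 29))/(-60 + √(33 + 29)) - 8908) = 1/((3 + √62)/(-60 + √62) - 8908) = 1/(-8908 + (3 + √62)/(-60 + √62))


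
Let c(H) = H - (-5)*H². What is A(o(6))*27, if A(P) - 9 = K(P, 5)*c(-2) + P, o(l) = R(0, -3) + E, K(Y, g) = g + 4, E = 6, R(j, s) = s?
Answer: 4698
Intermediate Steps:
K(Y, g) = 4 + g
c(H) = H + 5*H²
o(l) = 3 (o(l) = -3 + 6 = 3)
A(P) = 171 + P (A(P) = 9 + ((4 + 5)*(-2*(1 + 5*(-2))) + P) = 9 + (9*(-2*(1 - 10)) + P) = 9 + (9*(-2*(-9)) + P) = 9 + (9*18 + P) = 9 + (162 + P) = 171 + P)
A(o(6))*27 = (171 + 3)*27 = 174*27 = 4698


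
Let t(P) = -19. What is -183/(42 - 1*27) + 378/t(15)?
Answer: -3049/95 ≈ -32.095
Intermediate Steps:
-183/(42 - 1*27) + 378/t(15) = -183/(42 - 1*27) + 378/(-19) = -183/(42 - 27) + 378*(-1/19) = -183/15 - 378/19 = -183*1/15 - 378/19 = -61/5 - 378/19 = -3049/95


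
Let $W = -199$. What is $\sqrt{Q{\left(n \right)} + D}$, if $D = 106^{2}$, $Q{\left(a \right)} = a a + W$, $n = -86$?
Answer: $\sqrt{18433} \approx 135.77$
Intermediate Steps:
$Q{\left(a \right)} = -199 + a^{2}$ ($Q{\left(a \right)} = a a - 199 = a^{2} - 199 = -199 + a^{2}$)
$D = 11236$
$\sqrt{Q{\left(n \right)} + D} = \sqrt{\left(-199 + \left(-86\right)^{2}\right) + 11236} = \sqrt{\left(-199 + 7396\right) + 11236} = \sqrt{7197 + 11236} = \sqrt{18433}$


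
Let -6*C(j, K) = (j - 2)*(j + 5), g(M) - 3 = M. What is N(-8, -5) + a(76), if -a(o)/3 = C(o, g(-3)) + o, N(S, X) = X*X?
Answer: 2794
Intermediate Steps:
g(M) = 3 + M
N(S, X) = X²
C(j, K) = -(-2 + j)*(5 + j)/6 (C(j, K) = -(j - 2)*(j + 5)/6 = -(-2 + j)*(5 + j)/6)
a(o) = -5 + o²/2 - 3*o/2 (a(o) = -3*((5/3 - o/2 - o²/6) + o) = -3*(5/3 + o/2 - o²/6) = -5 + o²/2 - 3*o/2)
N(-8, -5) + a(76) = (-5)² + (-5 + (½)*76² - 3/2*76) = 25 + (-5 + (½)*5776 - 114) = 25 + (-5 + 2888 - 114) = 25 + 2769 = 2794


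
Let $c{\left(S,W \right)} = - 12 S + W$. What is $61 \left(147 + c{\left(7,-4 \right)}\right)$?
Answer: $3599$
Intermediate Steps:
$c{\left(S,W \right)} = W - 12 S$
$61 \left(147 + c{\left(7,-4 \right)}\right) = 61 \left(147 - 88\right) = 61 \cdot 59 = 3599$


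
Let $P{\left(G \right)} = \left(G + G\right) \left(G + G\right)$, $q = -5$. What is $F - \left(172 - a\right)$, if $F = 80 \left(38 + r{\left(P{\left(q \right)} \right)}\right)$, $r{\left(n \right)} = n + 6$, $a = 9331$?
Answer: $20679$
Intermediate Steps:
$P{\left(G \right)} = 4 G^{2}$ ($P{\left(G \right)} = 2 G 2 G = 4 G^{2}$)
$r{\left(n \right)} = 6 + n$
$F = 11520$ ($F = 80 \left(38 + \left(6 + 4 \left(-5\right)^{2}\right)\right) = 80 \left(38 + \left(6 + 4 \cdot 25\right)\right) = 80 \left(38 + \left(6 + 100\right)\right) = 80 \left(38 + 106\right) = 80 \cdot 144 = 11520$)
$F - \left(172 - a\right) = 11520 - \left(172 - 9331\right) = 11520 - -9159 = 11520 + 9159 = 20679$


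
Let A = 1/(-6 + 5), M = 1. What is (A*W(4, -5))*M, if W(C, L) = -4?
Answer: 4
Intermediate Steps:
A = -1 (A = 1/(-1) = -1)
(A*W(4, -5))*M = -1*(-4)*1 = 4*1 = 4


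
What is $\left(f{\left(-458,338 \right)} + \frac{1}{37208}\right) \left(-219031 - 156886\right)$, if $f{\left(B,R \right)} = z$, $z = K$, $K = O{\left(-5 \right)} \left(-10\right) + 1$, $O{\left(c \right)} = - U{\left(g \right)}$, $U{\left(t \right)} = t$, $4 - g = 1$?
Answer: $- \frac{433601087733}{37208} \approx -1.1653 \cdot 10^{7}$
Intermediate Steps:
$g = 3$ ($g = 4 - 1 = 3$)
$O{\left(c \right)} = -3$ ($O{\left(c \right)} = \left(-1\right) 3 = -3$)
$K = 31$ ($K = \left(-3\right) \left(-10\right) + 1 = 30 + 1 = 31$)
$z = 31$
$f{\left(B,R \right)} = 31$
$\left(f{\left(-458,338 \right)} + \frac{1}{37208}\right) \left(-219031 - 156886\right) = \left(31 + \frac{1}{37208}\right) \left(-219031 - 156886\right) = \left(31 + \frac{1}{37208}\right) \left(-375917\right) = \frac{1153449}{37208} \left(-375917\right) = - \frac{433601087733}{37208}$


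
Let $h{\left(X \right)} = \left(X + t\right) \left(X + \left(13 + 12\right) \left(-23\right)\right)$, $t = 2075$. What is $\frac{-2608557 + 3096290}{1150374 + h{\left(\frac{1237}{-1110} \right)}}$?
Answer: $- \frac{600935829300}{54731581931} \approx -10.98$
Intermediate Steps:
$h{\left(X \right)} = \left(-575 + X\right) \left(2075 + X\right)$ ($h{\left(X \right)} = \left(X + 2075\right) \left(X + \left(13 + 12\right) \left(-23\right)\right) = \left(2075 + X\right) \left(X + 25 \left(-23\right)\right) = \left(2075 + X\right) \left(X - 575\right) = \left(2075 + X\right) \left(-575 + X\right) = \left(-575 + X\right) \left(2075 + X\right)$)
$\frac{-2608557 + 3096290}{1150374 + h{\left(\frac{1237}{-1110} \right)}} = \frac{-2608557 + 3096290}{1150374 + \left(-1193125 + \left(\frac{1237}{-1110}\right)^{2} + 1500 \frac{1237}{-1110}\right)} = \frac{487733}{1150374 + \left(-1193125 + \left(1237 \left(- \frac{1}{1110}\right)\right)^{2} + 1500 \cdot 1237 \left(- \frac{1}{1110}\right)\right)} = \frac{487733}{1150374 + \left(-1193125 + \left(- \frac{1237}{1110}\right)^{2} + 1500 \left(- \frac{1237}{1110}\right)\right)} = \frac{487733}{1150374 - \frac{1472107387331}{1232100}} = \frac{487733}{- \frac{54731581931}{1232100}} = 487733 \left(- \frac{1232100}{54731581931}\right) = - \frac{600935829300}{54731581931}$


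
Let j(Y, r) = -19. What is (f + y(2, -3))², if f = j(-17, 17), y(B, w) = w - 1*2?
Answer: 576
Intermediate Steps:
y(B, w) = -2 + w (y(B, w) = w - 2 = -2 + w)
f = -19
(f + y(2, -3))² = (-19 + (-2 - 3))² = (-19 - 5)² = (-24)² = 576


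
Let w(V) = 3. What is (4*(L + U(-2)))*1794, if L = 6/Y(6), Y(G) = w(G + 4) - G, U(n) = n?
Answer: -28704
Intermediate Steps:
Y(G) = 3 - G
L = -2 (L = 6/(3 - 1*6) = 6/(3 - 6) = 6/(-3) = 6*(-⅓) = -2)
(4*(L + U(-2)))*1794 = (4*(-2 - 2))*1794 = (4*(-4))*1794 = -16*1794 = -28704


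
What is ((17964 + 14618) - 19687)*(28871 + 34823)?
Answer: 821334130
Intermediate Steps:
((17964 + 14618) - 19687)*(28871 + 34823) = (32582 - 19687)*63694 = 12895*63694 = 821334130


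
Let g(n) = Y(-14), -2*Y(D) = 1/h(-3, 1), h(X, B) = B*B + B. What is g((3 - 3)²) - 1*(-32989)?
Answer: 131955/4 ≈ 32989.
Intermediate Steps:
h(X, B) = B + B² (h(X, B) = B² + B = B + B²)
Y(D) = -¼ (Y(D) = -1/(2*(1 + 1)) = -1/(2*(1*2)) = -½/2 = -½*½ = -¼)
g(n) = -¼
g((3 - 3)²) - 1*(-32989) = -¼ - 1*(-32989) = -¼ + 32989 = 131955/4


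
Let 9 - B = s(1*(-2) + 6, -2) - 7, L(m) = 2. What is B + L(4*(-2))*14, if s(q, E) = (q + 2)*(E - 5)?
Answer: 86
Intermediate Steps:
s(q, E) = (-5 + E)*(2 + q) (s(q, E) = (2 + q)*(-5 + E) = (-5 + E)*(2 + q))
B = 58 (B = 9 - ((-10 - 5*(1*(-2) + 6) + 2*(-2) - 2*(1*(-2) + 6)) - 7) = 9 - ((-10 - 5*(-2 + 6) - 4 - 2*(-2 + 6)) - 7) = 9 - ((-10 - 5*4 - 4 - 2*4) - 7) = 9 - ((-10 - 20 - 4 - 8) - 7) = 9 - (-42 - 7) = 9 - 1*(-49) = 9 + 49 = 58)
B + L(4*(-2))*14 = 58 + 2*14 = 58 + 28 = 86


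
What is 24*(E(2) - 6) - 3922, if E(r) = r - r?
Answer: -4066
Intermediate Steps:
E(r) = 0
24*(E(2) - 6) - 3922 = 24*(0 - 6) - 3922 = 24*(-6) - 3922 = -144 - 3922 = -4066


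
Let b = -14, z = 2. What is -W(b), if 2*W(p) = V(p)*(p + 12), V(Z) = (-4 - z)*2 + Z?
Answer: -26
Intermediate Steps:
V(Z) = -12 + Z (V(Z) = (-4 - 1*2)*2 + Z = (-4 - 2)*2 + Z = -6*2 + Z = -12 + Z)
W(p) = (-12 + p)*(12 + p)/2 (W(p) = ((-12 + p)*(p + 12))/2 = ((-12 + p)*(12 + p))/2 = (-12 + p)*(12 + p)/2)
-W(b) = -(-72 + (½)*(-14)²) = -(-72 + (½)*196) = -(-72 + 98) = -1*26 = -26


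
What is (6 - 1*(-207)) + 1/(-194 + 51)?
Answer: 30458/143 ≈ 212.99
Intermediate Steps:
(6 - 1*(-207)) + 1/(-194 + 51) = (6 + 207) + 1/(-143) = 213 - 1/143 = 30458/143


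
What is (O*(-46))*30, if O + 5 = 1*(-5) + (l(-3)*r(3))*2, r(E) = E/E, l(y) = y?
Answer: 22080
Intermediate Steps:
r(E) = 1
O = -16 (O = -5 + (1*(-5) - 3*1*2) = -5 + (-5 - 3*2) = -5 + (-5 - 6) = -5 - 11 = -16)
(O*(-46))*30 = -16*(-46)*30 = 736*30 = 22080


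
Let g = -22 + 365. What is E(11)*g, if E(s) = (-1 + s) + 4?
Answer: 4802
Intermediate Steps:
g = 343
E(s) = 3 + s
E(11)*g = (3 + 11)*343 = 14*343 = 4802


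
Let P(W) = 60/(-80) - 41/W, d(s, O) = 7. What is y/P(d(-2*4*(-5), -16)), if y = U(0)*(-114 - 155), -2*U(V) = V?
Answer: 0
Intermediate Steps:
U(V) = -V/2
P(W) = -¾ - 41/W (P(W) = 60*(-1/80) - 41/W = -¾ - 41/W)
y = 0 (y = (-½*0)*(-114 - 155) = 0*(-269) = 0)
y/P(d(-2*4*(-5), -16)) = 0/(-¾ - 41/7) = 0/(-185/28) = 0*(-28/185) = 0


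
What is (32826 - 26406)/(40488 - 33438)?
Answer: 214/235 ≈ 0.91064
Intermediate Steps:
(32826 - 26406)/(40488 - 33438) = 6420/7050 = 6420*(1/7050) = 214/235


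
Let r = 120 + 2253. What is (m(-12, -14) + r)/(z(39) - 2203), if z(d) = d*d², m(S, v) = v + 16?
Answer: 2375/57116 ≈ 0.041582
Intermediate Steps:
r = 2373
m(S, v) = 16 + v
z(d) = d³
(m(-12, -14) + r)/(z(39) - 2203) = ((16 - 14) + 2373)/(39³ - 2203) = (2 + 2373)/(59319 - 2203) = 2375/57116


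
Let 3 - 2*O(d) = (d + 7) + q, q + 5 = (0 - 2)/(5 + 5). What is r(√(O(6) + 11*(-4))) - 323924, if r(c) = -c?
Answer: -323924 - 2*I*√290/5 ≈ -3.2392e+5 - 6.8118*I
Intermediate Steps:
q = -26/5 (q = -5 + (0 - 2)/(5 + 5) = -5 - 2/10 = -5 - 2*⅒ = -5 - ⅕ = -26/5 ≈ -5.2000)
O(d) = ⅗ - d/2 (O(d) = 3/2 - ((d + 7) - 26/5)/2 = 3/2 - ((7 + d) - 26/5)/2 = 3/2 - (9/5 + d)/2 = 3/2 + (-9/10 - d/2) = ⅗ - d/2)
r(√(O(6) + 11*(-4))) - 323924 = -√((⅗ - ½*6) + 11*(-4)) - 323924 = -√((⅗ - 3) - 44) - 323924 = -√(-12/5 - 44) - 323924 = -√(-232/5) - 323924 = -2*I*√290/5 - 323924 = -323924 - 2*I*√290/5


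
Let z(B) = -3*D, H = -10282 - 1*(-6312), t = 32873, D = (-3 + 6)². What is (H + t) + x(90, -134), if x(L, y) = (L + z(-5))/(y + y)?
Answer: 7745941/268 ≈ 28903.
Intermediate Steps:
D = 9 (D = 3² = 9)
H = -3970 (H = -10282 + 6312 = -3970)
z(B) = -27 (z(B) = -3*9 = -27)
x(L, y) = (-27 + L)/(2*y) (x(L, y) = (L - 27)/(y + y) = (-27 + L)/((2*y)) = (-27 + L)*(1/(2*y)) = (-27 + L)/(2*y))
(H + t) + x(90, -134) = (-3970 + 32873) + (½)*(-27 + 90)/(-134) = 28903 + (½)*(-1/134)*63 = 28903 - 63/268 = 7745941/268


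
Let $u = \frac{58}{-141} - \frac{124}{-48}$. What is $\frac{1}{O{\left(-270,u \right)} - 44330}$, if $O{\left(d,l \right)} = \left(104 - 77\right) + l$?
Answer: $- \frac{564}{24985667} \approx -2.2573 \cdot 10^{-5}$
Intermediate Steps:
$u = \frac{1225}{564}$ ($u = 58 \left(- \frac{1}{141}\right) - - \frac{31}{12} = - \frac{58}{141} + \frac{31}{12} = \frac{1225}{564} \approx 2.172$)
$O{\left(d,l \right)} = 27 + l$
$\frac{1}{O{\left(-270,u \right)} - 44330} = \frac{1}{\left(27 + \frac{1225}{564}\right) - 44330} = \frac{1}{\frac{16453}{564} - 44330} = \frac{1}{- \frac{24985667}{564}} = - \frac{564}{24985667}$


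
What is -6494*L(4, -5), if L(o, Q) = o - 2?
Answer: -12988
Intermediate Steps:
L(o, Q) = -2 + o
-6494*L(4, -5) = -6494*(-2 + 4) = -6494*2 = -12988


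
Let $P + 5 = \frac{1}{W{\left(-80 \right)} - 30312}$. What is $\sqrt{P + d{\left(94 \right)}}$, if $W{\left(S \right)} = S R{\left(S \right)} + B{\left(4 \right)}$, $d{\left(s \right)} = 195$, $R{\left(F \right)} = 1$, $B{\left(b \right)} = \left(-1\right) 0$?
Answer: $\frac{\sqrt{43874491442}}{15196} \approx 13.784$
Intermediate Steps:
$B{\left(b \right)} = 0$
$W{\left(S \right)} = S$ ($W{\left(S \right)} = S 1 + 0 = S + 0 = S$)
$P = - \frac{151961}{30392}$ ($P = -5 + \frac{1}{-80 - 30312} = -5 + \frac{1}{-30392} = -5 - \frac{1}{30392} = - \frac{151961}{30392} \approx -5.0$)
$\sqrt{P + d{\left(94 \right)}} = \sqrt{- \frac{151961}{30392} + 195} = \sqrt{\frac{5774479}{30392}} = \frac{\sqrt{43874491442}}{15196}$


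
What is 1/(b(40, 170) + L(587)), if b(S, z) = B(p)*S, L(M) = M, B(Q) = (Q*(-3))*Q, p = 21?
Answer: -1/52333 ≈ -1.9108e-5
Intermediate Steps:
B(Q) = -3*Q**2 (B(Q) = (-3*Q)*Q = -3*Q**2)
b(S, z) = -1323*S (b(S, z) = (-3*21**2)*S = (-3*441)*S = -1323*S)
1/(b(40, 170) + L(587)) = 1/(-1323*40 + 587) = 1/(-52920 + 587) = 1/(-52333) = -1/52333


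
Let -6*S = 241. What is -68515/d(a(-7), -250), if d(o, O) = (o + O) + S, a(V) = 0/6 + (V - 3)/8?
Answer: 822180/3497 ≈ 235.11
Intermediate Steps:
S = -241/6 (S = -⅙*241 = -241/6 ≈ -40.167)
a(V) = -3/8 + V/8 (a(V) = 0*(⅙) + (-3 + V)*(⅛) = 0 + (-3/8 + V/8) = -3/8 + V/8)
d(o, O) = -241/6 + O + o (d(o, O) = (o + O) - 241/6 = (O + o) - 241/6 = -241/6 + O + o)
-68515/d(a(-7), -250) = -68515/(-241/6 - 250 + (-3/8 + (⅛)*(-7))) = -68515/(-241/6 - 250 + (-3/8 - 7/8)) = -68515/(-241/6 - 250 - 5/4) = -68515/(-3497/12) = -68515*(-12/3497) = 822180/3497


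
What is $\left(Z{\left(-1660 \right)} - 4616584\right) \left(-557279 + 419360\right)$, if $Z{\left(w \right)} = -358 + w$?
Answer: $636992969238$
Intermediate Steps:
$\left(Z{\left(-1660 \right)} - 4616584\right) \left(-557279 + 419360\right) = \left(\left(-358 - 1660\right) - 4616584\right) \left(-557279 + 419360\right) = \left(-2018 - 4616584\right) \left(-137919\right) = \left(-4618602\right) \left(-137919\right) = 636992969238$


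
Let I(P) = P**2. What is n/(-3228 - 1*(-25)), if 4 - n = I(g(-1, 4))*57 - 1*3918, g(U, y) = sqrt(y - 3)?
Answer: -3865/3203 ≈ -1.2067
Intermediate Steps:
g(U, y) = sqrt(-3 + y)
n = 3865 (n = 4 - ((sqrt(-3 + 4))**2*57 - 1*3918) = 4 - ((sqrt(1))**2*57 - 3918) = 4 - (1**2*57 - 3918) = 4 - (1*57 - 3918) = 4 - (57 - 3918) = 4 - 1*(-3861) = 4 + 3861 = 3865)
n/(-3228 - 1*(-25)) = 3865/(-3228 - 1*(-25)) = 3865/(-3228 + 25) = 3865/(-3203) = 3865*(-1/3203) = -3865/3203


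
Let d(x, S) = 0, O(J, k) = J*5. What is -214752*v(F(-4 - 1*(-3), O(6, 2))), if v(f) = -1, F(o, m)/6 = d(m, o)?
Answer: 214752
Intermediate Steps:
O(J, k) = 5*J
F(o, m) = 0 (F(o, m) = 6*0 = 0)
-214752*v(F(-4 - 1*(-3), O(6, 2))) = -214752*(-1) = 214752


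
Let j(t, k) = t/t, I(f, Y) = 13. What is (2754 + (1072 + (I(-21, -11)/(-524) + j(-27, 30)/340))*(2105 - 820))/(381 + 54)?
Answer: 2049205079/645830 ≈ 3173.0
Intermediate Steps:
j(t, k) = 1
(2754 + (1072 + (I(-21, -11)/(-524) + j(-27, 30)/340))*(2105 - 820))/(381 + 54) = (2754 + (1072 + (13/(-524) + 1/340))*(2105 - 820))/(381 + 54) = (2754 + (1072 + (13*(-1/524) + 1*(1/340)))*1285)/435 = (2754 + (1072 + (-13/524 + 1/340))*1285)*(1/435) = (2754 + (1072 - 487/22270)*1285)*(1/435) = (2754 + (23872953/22270)*1285)*(1/435) = (2754 + 6135348921/4454)*(1/435) = (6147615237/4454)*(1/435) = 2049205079/645830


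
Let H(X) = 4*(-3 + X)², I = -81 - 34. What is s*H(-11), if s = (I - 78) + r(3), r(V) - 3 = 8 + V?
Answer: -140336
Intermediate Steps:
r(V) = 11 + V (r(V) = 3 + (8 + V) = 11 + V)
I = -115
s = -179 (s = (-115 - 78) + (11 + 3) = -193 + 14 = -179)
s*H(-11) = -716*(-3 - 11)² = -716*(-14)² = -716*196 = -179*784 = -140336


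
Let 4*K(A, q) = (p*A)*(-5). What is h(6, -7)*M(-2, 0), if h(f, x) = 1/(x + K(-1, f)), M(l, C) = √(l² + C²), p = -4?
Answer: -⅙ ≈ -0.16667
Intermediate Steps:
K(A, q) = 5*A (K(A, q) = (-4*A*(-5))/4 = (20*A)/4 = 5*A)
M(l, C) = √(C² + l²)
h(f, x) = 1/(-5 + x) (h(f, x) = 1/(x + 5*(-1)) = 1/(x - 5) = 1/(-5 + x))
h(6, -7)*M(-2, 0) = √(0² + (-2)²)/(-5 - 7) = √(0 + 4)/(-12) = -√4/12 = -1/12*2 = -⅙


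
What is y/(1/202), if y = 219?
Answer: 44238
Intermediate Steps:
y/(1/202) = 219/(1/202) = 219*202 = 44238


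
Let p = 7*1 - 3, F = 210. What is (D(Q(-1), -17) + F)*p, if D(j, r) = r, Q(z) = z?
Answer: 772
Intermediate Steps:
p = 4 (p = 7 - 3 = 4)
(D(Q(-1), -17) + F)*p = (-17 + 210)*4 = 193*4 = 772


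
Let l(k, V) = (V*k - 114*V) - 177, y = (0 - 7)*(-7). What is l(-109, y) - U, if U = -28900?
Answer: 17796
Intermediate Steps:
y = 49 (y = -7*(-7) = 49)
l(k, V) = -177 - 114*V + V*k (l(k, V) = (-114*V + V*k) - 177 = -177 - 114*V + V*k)
l(-109, y) - U = (-177 - 114*49 + 49*(-109)) - 1*(-28900) = (-177 - 5586 - 5341) + 28900 = -11104 + 28900 = 17796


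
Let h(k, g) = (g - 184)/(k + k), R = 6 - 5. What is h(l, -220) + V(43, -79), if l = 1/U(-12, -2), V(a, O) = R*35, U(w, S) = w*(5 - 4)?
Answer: 2459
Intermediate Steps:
U(w, S) = w (U(w, S) = w*1 = w)
R = 1
V(a, O) = 35 (V(a, O) = 1*35 = 35)
l = -1/12 (l = 1/(-12) = -1/12 ≈ -0.083333)
h(k, g) = (-184 + g)/(2*k) (h(k, g) = (-184 + g)/((2*k)) = (-184 + g)*(1/(2*k)) = (-184 + g)/(2*k))
h(l, -220) + V(43, -79) = (-184 - 220)/(2*(-1/12)) + 35 = (½)*(-12)*(-404) + 35 = 2424 + 35 = 2459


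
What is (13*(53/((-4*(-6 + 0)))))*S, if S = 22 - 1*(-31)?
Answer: 36517/24 ≈ 1521.5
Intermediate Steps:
S = 53 (S = 22 + 31 = 53)
(13*(53/((-4*(-6 + 0)))))*S = (13*(53/((-4*(-6 + 0)))))*53 = (13*(53/((-4*(-6)))))*53 = (13*(53/24))*53 = (689/24)*53 = 36517/24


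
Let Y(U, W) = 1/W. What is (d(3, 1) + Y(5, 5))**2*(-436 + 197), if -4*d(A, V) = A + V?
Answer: -3824/25 ≈ -152.96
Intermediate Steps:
d(A, V) = -A/4 - V/4 (d(A, V) = -(A + V)/4 = -A/4 - V/4)
(d(3, 1) + Y(5, 5))**2*(-436 + 197) = ((-1/4*3 - 1/4*1) + 1/5)**2*(-436 + 197) = ((-3/4 - 1/4) + 1/5)**2*(-239) = (-1 + 1/5)**2*(-239) = (-4/5)**2*(-239) = (16/25)*(-239) = -3824/25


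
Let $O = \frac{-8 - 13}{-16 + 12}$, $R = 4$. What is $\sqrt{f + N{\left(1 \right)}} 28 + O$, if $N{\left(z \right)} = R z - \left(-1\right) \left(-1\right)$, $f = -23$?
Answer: $\frac{21}{4} + 56 i \sqrt{5} \approx 5.25 + 125.22 i$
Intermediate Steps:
$O = \frac{21}{4}$ ($O = - \frac{21}{-4} = \left(-21\right) \left(- \frac{1}{4}\right) = \frac{21}{4} \approx 5.25$)
$N{\left(z \right)} = -1 + 4 z$ ($N{\left(z \right)} = 4 z - \left(-1\right) \left(-1\right) = 4 z - 1 = -1 + 4 z$)
$\sqrt{f + N{\left(1 \right)}} 28 + O = \sqrt{-23 + \left(-1 + 4 \cdot 1\right)} 28 + \frac{21}{4} = \sqrt{-23 + \left(-1 + 4\right)} 28 + \frac{21}{4} = \sqrt{-23 + 3} \cdot 28 + \frac{21}{4} = \sqrt{-20} \cdot 28 + \frac{21}{4} = 2 i \sqrt{5} \cdot 28 + \frac{21}{4} = 56 i \sqrt{5} + \frac{21}{4} = \frac{21}{4} + 56 i \sqrt{5}$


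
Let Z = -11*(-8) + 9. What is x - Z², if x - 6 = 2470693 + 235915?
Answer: 2697205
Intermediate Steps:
x = 2706614 (x = 6 + (2470693 + 235915) = 6 + 2706608 = 2706614)
Z = 97 (Z = 88 + 9 = 97)
x - Z² = 2706614 - 1*97² = 2706614 - 1*9409 = 2706614 - 9409 = 2697205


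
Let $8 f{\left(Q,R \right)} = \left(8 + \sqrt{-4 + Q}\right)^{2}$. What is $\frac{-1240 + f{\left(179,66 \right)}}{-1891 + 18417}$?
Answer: $- \frac{9681}{132208} + \frac{5 \sqrt{7}}{8263} \approx -0.071625$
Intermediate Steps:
$f{\left(Q,R \right)} = \frac{\left(8 + \sqrt{-4 + Q}\right)^{2}}{8}$
$\frac{-1240 + f{\left(179,66 \right)}}{-1891 + 18417} = \frac{-1240 + \frac{\left(8 + \sqrt{-4 + 179}\right)^{2}}{8}}{-1891 + 18417} = \frac{-1240 + \frac{\left(8 + \sqrt{175}\right)^{2}}{8}}{16526} = \left(-1240 + \frac{\left(8 + 5 \sqrt{7}\right)^{2}}{8}\right) \frac{1}{16526} = - \frac{620}{8263} + \frac{\left(8 + 5 \sqrt{7}\right)^{2}}{132208}$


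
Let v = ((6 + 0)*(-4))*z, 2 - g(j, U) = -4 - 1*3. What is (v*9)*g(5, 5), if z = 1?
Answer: -1944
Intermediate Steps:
g(j, U) = 9 (g(j, U) = 2 - (-4 - 1*3) = 2 - (-4 - 3) = 2 - 1*(-7) = 2 + 7 = 9)
v = -24 (v = ((6 + 0)*(-4))*1 = (6*(-4))*1 = -24*1 = -24)
(v*9)*g(5, 5) = -24*9*9 = -216*9 = -1944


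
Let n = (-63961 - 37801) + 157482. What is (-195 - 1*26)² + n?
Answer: 104561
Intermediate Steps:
n = 55720 (n = -101762 + 157482 = 55720)
(-195 - 1*26)² + n = (-195 - 1*26)² + 55720 = (-195 - 26)² + 55720 = (-221)² + 55720 = 48841 + 55720 = 104561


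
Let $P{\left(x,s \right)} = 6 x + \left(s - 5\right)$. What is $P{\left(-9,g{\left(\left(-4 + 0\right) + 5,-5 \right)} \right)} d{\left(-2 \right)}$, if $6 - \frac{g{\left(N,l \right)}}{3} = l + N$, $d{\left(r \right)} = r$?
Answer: $58$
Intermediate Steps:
$g{\left(N,l \right)} = 18 - 3 N - 3 l$ ($g{\left(N,l \right)} = 18 - 3 \left(l + N\right) = 18 - 3 \left(N + l\right) = 18 - \left(3 N + 3 l\right) = 18 - 3 N - 3 l$)
$P{\left(x,s \right)} = -5 + s + 6 x$ ($P{\left(x,s \right)} = 6 x + \left(s - 5\right) = 6 x + \left(-5 + s\right) = -5 + s + 6 x$)
$P{\left(-9,g{\left(\left(-4 + 0\right) + 5,-5 \right)} \right)} d{\left(-2 \right)} = \left(-5 - \left(-33 + 3 \left(\left(-4 + 0\right) + 5\right)\right) + 6 \left(-9\right)\right) \left(-2\right) = \left(-5 + \left(18 - 3 \left(-4 + 5\right) + 15\right) - 54\right) \left(-2\right) = \left(-5 + \left(18 - 3 + 15\right) - 54\right) \left(-2\right) = \left(-5 + 30 - 54\right) \left(-2\right) = \left(-29\right) \left(-2\right) = 58$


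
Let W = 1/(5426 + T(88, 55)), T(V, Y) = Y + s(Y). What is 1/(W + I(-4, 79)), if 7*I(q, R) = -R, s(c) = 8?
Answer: -38423/433624 ≈ -0.088609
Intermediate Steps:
T(V, Y) = 8 + Y (T(V, Y) = Y + 8 = 8 + Y)
I(q, R) = -R/7 (I(q, R) = (-R)/7 = -R/7)
W = 1/5489 (W = 1/(5426 + (8 + 55)) = 1/(5426 + 63) = 1/5489 ≈ 0.00018218)
1/(W + I(-4, 79)) = 1/(1/5489 - ⅐*79) = 1/(1/5489 - 79/7) = 1/(-433624/38423) = -38423/433624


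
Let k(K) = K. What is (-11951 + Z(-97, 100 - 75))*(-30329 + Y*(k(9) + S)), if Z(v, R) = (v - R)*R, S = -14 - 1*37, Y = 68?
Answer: 497808185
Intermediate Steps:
S = -51 (S = -14 - 37 = -51)
Z(v, R) = R*(v - R)
(-11951 + Z(-97, 100 - 75))*(-30329 + Y*(k(9) + S)) = (-11951 + (100 - 75)*(-97 - (100 - 75)))*(-30329 + 68*(9 - 51)) = (-11951 + 25*(-97 - 1*25))*(-30329 + 68*(-42)) = (-11951 + 25*(-97 - 25))*(-30329 - 2856) = (-11951 + 25*(-122))*(-33185) = (-11951 - 3050)*(-33185) = -15001*(-33185) = 497808185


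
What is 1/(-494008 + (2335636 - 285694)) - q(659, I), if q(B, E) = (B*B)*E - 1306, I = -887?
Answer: 599359084703503/1555934 ≈ 3.8521e+8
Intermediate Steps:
q(B, E) = -1306 + E*B² (q(B, E) = B²*E - 1306 = E*B² - 1306 = -1306 + E*B²)
1/(-494008 + (2335636 - 285694)) - q(659, I) = 1/(-494008 + (2335636 - 285694)) - (-1306 - 887*659²) = 1/(-494008 + 2049942) - (-1306 - 887*434281) = 1/1555934 - (-1306 - 385207247) = 1/1555934 - 1*(-385208553) = 1/1555934 + 385208553 = 599359084703503/1555934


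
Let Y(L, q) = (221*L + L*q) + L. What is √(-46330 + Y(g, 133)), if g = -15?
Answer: I*√51655 ≈ 227.28*I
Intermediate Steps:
Y(L, q) = 222*L + L*q
√(-46330 + Y(g, 133)) = √(-46330 - 15*(222 + 133)) = √(-46330 - 15*355) = √(-46330 - 5325) = √(-51655) = I*√51655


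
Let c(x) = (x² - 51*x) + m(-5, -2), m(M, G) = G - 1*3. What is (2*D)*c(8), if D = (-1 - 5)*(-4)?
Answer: -16752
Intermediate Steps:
m(M, G) = -3 + G (m(M, G) = G - 3 = -3 + G)
c(x) = -5 + x² - 51*x (c(x) = (x² - 51*x) + (-3 - 2) = (x² - 51*x) - 5 = -5 + x² - 51*x)
D = 24 (D = -6*(-4) = 24)
(2*D)*c(8) = (2*24)*(-5 + 8² - 51*8) = 48*(-5 + 64 - 408) = 48*(-349) = -16752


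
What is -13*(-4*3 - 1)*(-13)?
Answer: -2197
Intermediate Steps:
-13*(-4*3 - 1)*(-13) = -13*(-12 - 1)*(-13) = -13*(-13)*(-13) = 169*(-13) = -2197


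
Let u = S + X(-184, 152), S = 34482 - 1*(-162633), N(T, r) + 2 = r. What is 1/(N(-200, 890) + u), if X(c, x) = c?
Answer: 1/197819 ≈ 5.0551e-6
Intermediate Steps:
N(T, r) = -2 + r
S = 197115 (S = 34482 + 162633 = 197115)
u = 196931 (u = 197115 - 184 = 196931)
1/(N(-200, 890) + u) = 1/((-2 + 890) + 196931) = 1/(888 + 196931) = 1/197819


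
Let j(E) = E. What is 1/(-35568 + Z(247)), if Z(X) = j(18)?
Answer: -1/35550 ≈ -2.8129e-5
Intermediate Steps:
Z(X) = 18
1/(-35568 + Z(247)) = 1/(-35568 + 18) = 1/(-35550) = -1/35550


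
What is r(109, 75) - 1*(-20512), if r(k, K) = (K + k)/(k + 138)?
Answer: 5066648/247 ≈ 20513.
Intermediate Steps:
r(k, K) = (K + k)/(138 + k)
r(109, 75) - 1*(-20512) = (75 + 109)/(138 + 109) - 1*(-20512) = 184/247 + 20512 = 5066648/247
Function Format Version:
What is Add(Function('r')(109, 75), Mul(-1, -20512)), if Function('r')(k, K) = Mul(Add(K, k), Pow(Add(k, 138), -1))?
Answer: Rational(5066648, 247) ≈ 20513.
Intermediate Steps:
Function('r')(k, K) = Mul(Pow(Add(138, k), -1), Add(K, k)) (Function('r')(k, K) = Mul(Add(K, k), Pow(Add(138, k), -1)) = Mul(Pow(Add(138, k), -1), Add(K, k)))
Add(Function('r')(109, 75), Mul(-1, -20512)) = Add(Mul(Pow(Add(138, 109), -1), Add(75, 109)), Mul(-1, -20512)) = Add(Mul(Pow(247, -1), 184), 20512) = Add(Mul(Rational(1, 247), 184), 20512) = Add(Rational(184, 247), 20512) = Rational(5066648, 247)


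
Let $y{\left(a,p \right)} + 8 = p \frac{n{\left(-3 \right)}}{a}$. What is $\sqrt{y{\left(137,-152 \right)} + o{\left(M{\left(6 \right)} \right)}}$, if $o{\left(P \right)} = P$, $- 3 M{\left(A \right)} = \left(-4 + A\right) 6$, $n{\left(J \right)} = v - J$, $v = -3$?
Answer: $2 i \sqrt{3} \approx 3.4641 i$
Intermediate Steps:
$n{\left(J \right)} = -3 - J$
$M{\left(A \right)} = 8 - 2 A$ ($M{\left(A \right)} = - \frac{\left(-4 + A\right) 6}{3} = - \frac{-24 + 6 A}{3} = 8 - 2 A$)
$y{\left(a,p \right)} = -8$ ($y{\left(a,p \right)} = -8 + p \frac{-3 - -3}{a} = -8 + p \frac{-3 + 3}{a} = -8 + p \frac{0}{a} = -8 + p 0 = -8 + 0 = -8$)
$\sqrt{y{\left(137,-152 \right)} + o{\left(M{\left(6 \right)} \right)}} = \sqrt{-8 + \left(8 - 12\right)} = \sqrt{-8 - 4} = \sqrt{-12} = 2 i \sqrt{3}$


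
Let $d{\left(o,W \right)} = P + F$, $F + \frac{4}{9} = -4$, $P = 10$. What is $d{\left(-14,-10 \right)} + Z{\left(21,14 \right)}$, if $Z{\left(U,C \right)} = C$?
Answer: $\frac{176}{9} \approx 19.556$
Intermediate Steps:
$F = - \frac{40}{9}$ ($F = - \frac{4}{9} - 4 = - \frac{40}{9} \approx -4.4444$)
$d{\left(o,W \right)} = \frac{50}{9}$ ($d{\left(o,W \right)} = 10 - \frac{40}{9} = \frac{50}{9}$)
$d{\left(-14,-10 \right)} + Z{\left(21,14 \right)} = \frac{50}{9} + 14 = \frac{176}{9}$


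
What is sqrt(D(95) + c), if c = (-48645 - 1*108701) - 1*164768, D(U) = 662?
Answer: 2*I*sqrt(80363) ≈ 566.97*I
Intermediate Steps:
c = -322114 (c = (-48645 - 108701) - 164768 = -157346 - 164768 = -322114)
sqrt(D(95) + c) = sqrt(662 - 322114) = sqrt(-321452) = 2*I*sqrt(80363)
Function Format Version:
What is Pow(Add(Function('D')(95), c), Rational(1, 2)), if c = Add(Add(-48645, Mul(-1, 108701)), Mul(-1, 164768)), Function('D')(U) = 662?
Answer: Mul(2, I, Pow(80363, Rational(1, 2))) ≈ Mul(566.97, I)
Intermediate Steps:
c = -322114 (c = Add(Add(-48645, -108701), -164768) = Add(-157346, -164768) = -322114)
Pow(Add(Function('D')(95), c), Rational(1, 2)) = Pow(Add(662, -322114), Rational(1, 2)) = Pow(-321452, Rational(1, 2)) = Mul(2, I, Pow(80363, Rational(1, 2)))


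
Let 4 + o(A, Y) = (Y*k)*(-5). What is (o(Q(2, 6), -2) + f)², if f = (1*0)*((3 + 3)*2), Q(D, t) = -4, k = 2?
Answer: 256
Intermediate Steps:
o(A, Y) = -4 - 10*Y (o(A, Y) = -4 + (Y*2)*(-5) = -4 + (2*Y)*(-5) = -4 - 10*Y)
f = 0 (f = 0*(6*2) = 0*12 = 0)
(o(Q(2, 6), -2) + f)² = ((-4 - 10*(-2)) + 0)² = ((-4 + 20) + 0)² = (16 + 0)² = 16² = 256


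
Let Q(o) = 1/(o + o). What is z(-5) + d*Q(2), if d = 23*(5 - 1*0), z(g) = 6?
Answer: 139/4 ≈ 34.750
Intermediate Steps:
Q(o) = 1/(2*o)
d = 115 (d = 23*(5 + 0) = 23*5 = 115)
z(-5) + d*Q(2) = 6 + 115*((1/2)/2) = 6 + 115*((1/2)*(1/2)) = 6 + 115*(1/4) = 6 + 115/4 = 139/4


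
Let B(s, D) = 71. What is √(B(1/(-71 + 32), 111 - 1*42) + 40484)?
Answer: √40555 ≈ 201.38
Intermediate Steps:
√(B(1/(-71 + 32), 111 - 1*42) + 40484) = √(71 + 40484) = √40555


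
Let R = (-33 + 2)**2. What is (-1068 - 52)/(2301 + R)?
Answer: -80/233 ≈ -0.34335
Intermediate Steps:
R = 961 (R = (-31)**2 = 961)
(-1068 - 52)/(2301 + R) = (-1068 - 52)/(2301 + 961) = -1120/3262 = -1120*1/3262 = -80/233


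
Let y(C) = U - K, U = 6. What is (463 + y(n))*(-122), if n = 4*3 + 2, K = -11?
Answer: -58560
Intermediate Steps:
n = 14 (n = 12 + 2 = 14)
y(C) = 17 (y(C) = 6 - 1*(-11) = 6 + 11 = 17)
(463 + y(n))*(-122) = (463 + 17)*(-122) = 480*(-122) = -58560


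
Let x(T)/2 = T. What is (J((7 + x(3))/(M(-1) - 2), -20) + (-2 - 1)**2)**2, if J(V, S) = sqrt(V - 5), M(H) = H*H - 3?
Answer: (18 + I*sqrt(33))**2/4 ≈ 72.75 + 51.701*I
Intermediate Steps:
M(H) = -3 + H**2 (M(H) = H**2 - 3 = -3 + H**2)
x(T) = 2*T
J(V, S) = sqrt(-5 + V)
(J((7 + x(3))/(M(-1) - 2), -20) + (-2 - 1)**2)**2 = (sqrt(-5 + (7 + 2*3)/((-3 + (-1)**2) - 2)) + (-2 - 1)**2)**2 = (sqrt(-5 + (7 + 6)/((-3 + 1) - 2)) + (-3)**2)**2 = (sqrt(-5 + 13/(-2 - 2)) + 9)**2 = (sqrt(-5 + 13/(-4)) + 9)**2 = (sqrt(-5 + 13*(-1/4)) + 9)**2 = (sqrt(-5 - 13/4) + 9)**2 = (sqrt(-33/4) + 9)**2 = (I*sqrt(33)/2 + 9)**2 = (9 + I*sqrt(33)/2)**2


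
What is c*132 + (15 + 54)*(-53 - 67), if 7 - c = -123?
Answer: 8880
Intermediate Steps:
c = 130 (c = 7 - 1*(-123) = 7 + 123 = 130)
c*132 + (15 + 54)*(-53 - 67) = 130*132 + (15 + 54)*(-53 - 67) = 17160 + 69*(-120) = 17160 - 8280 = 8880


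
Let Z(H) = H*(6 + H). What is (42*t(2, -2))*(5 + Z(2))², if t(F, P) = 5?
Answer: 92610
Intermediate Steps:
(42*t(2, -2))*(5 + Z(2))² = (42*5)*(5 + 2*(6 + 2))² = 210*(5 + 2*8)² = 210*(5 + 16)² = 210*21² = 210*441 = 92610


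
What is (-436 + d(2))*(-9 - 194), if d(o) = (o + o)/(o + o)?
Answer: 88305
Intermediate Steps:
d(o) = 1 (d(o) = (2*o)/((2*o)) = (2*o)*(1/(2*o)) = 1)
(-436 + d(2))*(-9 - 194) = (-436 + 1)*(-9 - 194) = -435*(-203) = 88305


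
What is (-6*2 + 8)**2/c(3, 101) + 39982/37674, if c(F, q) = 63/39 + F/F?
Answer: 2298895/320229 ≈ 7.1789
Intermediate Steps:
c(F, q) = 34/13 (c(F, q) = 63*(1/39) + 1 = 21/13 + 1 = 34/13)
(-6*2 + 8)**2/c(3, 101) + 39982/37674 = (-6*2 + 8)**2/(34/13) + 39982/37674 = (-12 + 8)**2*(13/34) + 39982*(1/37674) = (-4)**2*(13/34) + 19991/18837 = 16*(13/34) + 19991/18837 = 104/17 + 19991/18837 = 2298895/320229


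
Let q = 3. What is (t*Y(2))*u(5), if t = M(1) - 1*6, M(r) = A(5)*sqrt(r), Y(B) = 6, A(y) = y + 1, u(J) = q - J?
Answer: 0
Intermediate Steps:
u(J) = 3 - J
A(y) = 1 + y
M(r) = 6*sqrt(r) (M(r) = (1 + 5)*sqrt(r) = 6*sqrt(r))
t = 0 (t = 6*sqrt(1) - 1*6 = 6*1 - 6 = 6 - 6 = 0)
(t*Y(2))*u(5) = (0*6)*(3 - 1*5) = 0*(3 - 5) = 0*(-2) = 0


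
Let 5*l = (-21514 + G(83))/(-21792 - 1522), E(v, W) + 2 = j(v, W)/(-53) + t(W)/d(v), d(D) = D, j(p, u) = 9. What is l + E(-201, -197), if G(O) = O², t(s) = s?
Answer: -264321611/248364042 ≈ -1.0643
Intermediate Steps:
E(v, W) = -115/53 + W/v (E(v, W) = -2 + (9/(-53) + W/v) = -2 + (9*(-1/53) + W/v) = -2 + (-9/53 + W/v) = -115/53 + W/v)
l = 2925/23314 (l = ((-21514 + 83²)/(-21792 - 1522))/5 = ((-21514 + 6889)/(-23314))/5 = (-14625*(-1/23314))/5 = (⅕)*(14625/23314) = 2925/23314 ≈ 0.12546)
l + E(-201, -197) = 2925/23314 + (-115/53 - 197/(-201)) = 2925/23314 + (-115/53 - 197*(-1/201)) = 2925/23314 + (-115/53 + 197/201) = 2925/23314 - 12674/10653 = -264321611/248364042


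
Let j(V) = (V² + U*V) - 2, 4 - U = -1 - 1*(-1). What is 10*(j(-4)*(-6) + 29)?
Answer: 410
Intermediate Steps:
U = 4 (U = 4 - (-1 - 1*(-1)) = 4 - (-1 + 1) = 4 - 1*0 = 4 + 0 = 4)
j(V) = -2 + V² + 4*V (j(V) = (V² + 4*V) - 2 = -2 + V² + 4*V)
10*(j(-4)*(-6) + 29) = 10*((-2 + (-4)² + 4*(-4))*(-6) + 29) = 10*((-2 + 16 - 16)*(-6) + 29) = 10*(-2*(-6) + 29) = 10*(12 + 29) = 10*41 = 410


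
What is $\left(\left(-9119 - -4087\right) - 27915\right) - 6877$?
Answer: $-39824$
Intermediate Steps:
$\left(\left(-9119 - -4087\right) - 27915\right) - 6877 = \left(\left(-9119 + 4087\right) - 27915\right) - 6877 = \left(-5032 - 27915\right) - 6877 = -32947 - 6877 = -39824$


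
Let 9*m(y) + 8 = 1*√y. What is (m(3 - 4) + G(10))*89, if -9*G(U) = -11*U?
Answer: 3026/3 + 89*I/9 ≈ 1008.7 + 9.8889*I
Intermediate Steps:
G(U) = 11*U/9 (G(U) = -(-11)*U/9 = 11*U/9)
m(y) = -8/9 + √y/9 (m(y) = -8/9 + (1*√y)/9 = -8/9 + √y/9)
(m(3 - 4) + G(10))*89 = ((-8/9 + √(3 - 4)/9) + (11/9)*10)*89 = ((-8/9 + √(-1)/9) + 110/9)*89 = ((-8/9 + I/9) + 110/9)*89 = (34/3 + I/9)*89 = 3026/3 + 89*I/9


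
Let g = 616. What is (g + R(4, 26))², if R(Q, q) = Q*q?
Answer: 518400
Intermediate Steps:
(g + R(4, 26))² = (616 + 4*26)² = (616 + 104)² = 720² = 518400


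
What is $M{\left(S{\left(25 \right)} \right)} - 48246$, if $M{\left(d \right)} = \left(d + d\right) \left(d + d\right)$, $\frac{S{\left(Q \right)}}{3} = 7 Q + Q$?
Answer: $1391754$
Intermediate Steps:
$S{\left(Q \right)} = 24 Q$ ($S{\left(Q \right)} = 3 \left(7 Q + Q\right) = 3 \cdot 8 Q = 24 Q$)
$M{\left(d \right)} = 4 d^{2}$ ($M{\left(d \right)} = 2 d 2 d = 4 d^{2}$)
$M{\left(S{\left(25 \right)} \right)} - 48246 = 4 \left(24 \cdot 25\right)^{2} - 48246 = 4 \cdot 600^{2} - 48246 = 4 \cdot 360000 - 48246 = 1440000 - 48246 = 1391754$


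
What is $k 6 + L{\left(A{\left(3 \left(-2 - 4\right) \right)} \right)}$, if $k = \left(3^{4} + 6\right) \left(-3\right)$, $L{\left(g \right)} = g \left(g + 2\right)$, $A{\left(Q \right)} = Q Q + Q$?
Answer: $92682$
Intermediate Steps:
$A{\left(Q \right)} = Q + Q^{2}$ ($A{\left(Q \right)} = Q^{2} + Q = Q + Q^{2}$)
$L{\left(g \right)} = g \left(2 + g\right)$
$k = -261$ ($k = \left(81 + 6\right) \left(-3\right) = 87 \left(-3\right) = -261$)
$k 6 + L{\left(A{\left(3 \left(-2 - 4\right) \right)} \right)} = \left(-261\right) 6 + 3 \left(-2 - 4\right) \left(1 + 3 \left(-2 - 4\right)\right) \left(2 + 3 \left(-2 - 4\right) \left(1 + 3 \left(-2 - 4\right)\right)\right) = -1566 + 3 \left(-6\right) \left(1 + 3 \left(-6\right)\right) \left(2 + 3 \left(-6\right) \left(1 + 3 \left(-6\right)\right)\right) = -1566 + - 18 \left(1 - 18\right) \left(2 - 18 \left(1 - 18\right)\right) = -1566 + \left(-18\right) \left(-17\right) \left(2 - -306\right) = -1566 + 306 \left(2 + 306\right) = -1566 + 306 \cdot 308 = -1566 + 94248 = 92682$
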